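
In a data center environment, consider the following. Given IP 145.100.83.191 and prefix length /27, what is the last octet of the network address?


Given: IP = 145.100.83.191, prefix = /27
Subnet mask = 255.255.255.224
Last octet of IP: 191
Last octet of mask: 224
Network last octet = 191 AND 224 = 160

160


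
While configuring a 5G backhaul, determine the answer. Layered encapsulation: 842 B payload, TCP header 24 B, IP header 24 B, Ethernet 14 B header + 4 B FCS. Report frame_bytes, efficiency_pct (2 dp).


TCP segment = 842 + 24 = 866 B
IP packet = 866 + 24 = 890 B
Ethernet frame = 890 + 14 + 4 = 908 B
Efficiency = app / frame = 842 / 908 = 0.927313 = 92.7313% -> 92.73% (2 dp)

908, 92.73


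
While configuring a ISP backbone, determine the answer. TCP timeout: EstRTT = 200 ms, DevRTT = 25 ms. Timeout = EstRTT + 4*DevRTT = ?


Given: EstRTT = 200 ms, DevRTT = 25 ms
Timeout = EstRTT + 4 * DevRTT
4 * DevRTT = 4 * 25 = 100
Timeout = 200 + 100 = 300 ms

300


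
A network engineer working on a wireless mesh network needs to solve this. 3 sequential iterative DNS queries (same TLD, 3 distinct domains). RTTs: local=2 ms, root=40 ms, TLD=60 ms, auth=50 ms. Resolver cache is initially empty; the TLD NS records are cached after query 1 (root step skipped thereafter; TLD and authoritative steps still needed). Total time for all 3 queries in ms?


Lookup 1 (cold cache): local + root + TLD + auth = 2 + 40 + 60 + 50 = 152 ms
Lookups 2..3 (TLD NS cached -> skip root; new domain -> still ask TLD and auth): local + TLD + auth = 2 + 60 + 50 = 112 ms each
Remaining 2 lookups: 2 * 112 = 224 ms
Total = 152 + 224 = 376 ms

376


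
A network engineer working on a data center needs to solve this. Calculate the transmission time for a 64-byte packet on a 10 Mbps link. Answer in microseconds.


Given: packet = 64 bytes, bandwidth = 10 Mbps
Packet in bits = 64 * 8 = 512 bits
Bandwidth = 10 * 10^6 = 10000000 bps
Time = 512 / 10000000 seconds
Time in us = 512 * 10^6 / 10000000 = 51.2

51.2


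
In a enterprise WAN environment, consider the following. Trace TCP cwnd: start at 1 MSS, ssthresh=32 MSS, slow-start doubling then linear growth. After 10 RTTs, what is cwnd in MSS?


RTT 0: cwnd = 1 MSS (initial)
RTT 1: cwnd = 2 MSS (slow start, doubled)
RTT 2: cwnd = 4 MSS (slow start, doubled)
RTT 3: cwnd = 8 MSS (slow start, doubled)
RTT 4: cwnd = 16 MSS (slow start, doubled)
RTT 5: cwnd = 32 MSS (slow start, doubled)
RTT 6: cwnd = 33 MSS (congestion avoidance, +1)
RTT 7: cwnd = 34 MSS (congestion avoidance, +1)
RTT 8: cwnd = 35 MSS (congestion avoidance, +1)
RTT 9: cwnd = 36 MSS (congestion avoidance, +1)
RTT 10: cwnd = 37 MSS (congestion avoidance, +1)

37


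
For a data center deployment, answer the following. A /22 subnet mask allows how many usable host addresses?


Given: subnet mask /22
Host bits = 32 - 22 = 10
Total addresses = 2^10 = 1024
Usable hosts = 1024 - 2 (network + broadcast) = 1022

1022


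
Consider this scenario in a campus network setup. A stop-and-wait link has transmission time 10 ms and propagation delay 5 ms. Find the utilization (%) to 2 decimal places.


Given: Ttrans = 10 ms, Tprop = 5 ms
RTT = 2 * Tprop = 2 * 5 = 10 ms
U = Ttrans / (Ttrans + RTT)
U = 10 / (10 + 10)
U = 10 / 20 = 0.5
U% = 50.00%

50.00


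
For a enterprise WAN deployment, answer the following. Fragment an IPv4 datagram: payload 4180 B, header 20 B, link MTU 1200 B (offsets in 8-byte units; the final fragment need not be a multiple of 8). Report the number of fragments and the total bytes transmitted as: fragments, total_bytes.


Max data per non-final fragment = floor((MTU - header)/8)*8 = floor((1200 - 20)/8)*8 = floor(1180/8)*8 = 1176 B
Final fragment needs no 8-byte alignment: it can carry up to MTU - header = 1180 B
Non-final fragments needed = ceil((payload - 1180) / 1176) = ceil(3000/1176) = ceil(2.5510) = 3
Number of fragments = 3 + 1 = 4
Fragment sizes (data): 3 * 1176 B + 652 B (last, 652 <= 1180 OK)
Total bytes sent = payload + n_frags * header = 4180 + 4*20 = 4180 + 80 = 4260 B

4, 4260


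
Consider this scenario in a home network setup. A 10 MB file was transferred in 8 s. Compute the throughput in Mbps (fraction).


Given: file = 10 MB, time = 8 s
File in Mb = 10 * 8 = 80 Mb
Throughput = 80 / 8 Mbps
Throughput = 10 Mbps

10


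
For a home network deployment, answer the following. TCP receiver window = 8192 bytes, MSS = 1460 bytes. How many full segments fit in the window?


Given: RWND = 8192 bytes, MSS = 1460 bytes
Full segments = floor(RWND / MSS)
Full segments = floor(8192 / 1460)
Full segments = floor(5.611) = 5

5


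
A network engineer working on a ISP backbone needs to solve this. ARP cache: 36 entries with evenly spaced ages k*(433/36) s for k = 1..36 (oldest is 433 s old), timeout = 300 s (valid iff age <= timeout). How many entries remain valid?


Ages are k * 433/36 s for k = 1..36 (spacing = 12.0278 s).
Entry k is valid iff k * 433/36 <= 300 iff k <= 36 * 300 / 433 = 24.9423
n_valid = floor(24.9423) = 24
(n_stale = 36 - 24 = 12)

24


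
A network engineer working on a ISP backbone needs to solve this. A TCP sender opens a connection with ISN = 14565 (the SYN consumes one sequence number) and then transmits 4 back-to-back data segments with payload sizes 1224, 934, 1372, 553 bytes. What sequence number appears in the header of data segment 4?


The SYN occupies sequence number ISN = 14565, so the first data byte is ISN + 1 = 14566.
SEQ of data segment i = (ISN + 1) + sum of payload sizes of segments 1..i-1.
Segment 1: SEQ = 14566, payload = 1224 bytes
Segment 2: SEQ = 15790, payload = 934 bytes
Segment 3: SEQ = 16724, payload = 1372 bytes
Segment 4: SEQ = 18096, payload = 553 bytes
SEQ of segment 4 = 14566 + 1224 + 934 + 1372 = 18096

18096


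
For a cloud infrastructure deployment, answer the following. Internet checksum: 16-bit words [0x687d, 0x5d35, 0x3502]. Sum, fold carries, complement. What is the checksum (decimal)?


Given words: [0x687d, 0x5d35, 0x3502]
Step 1: Sum all words
Raw sum = 26749 + 23861 + 13570 = 64180
One's complement = ~64180 & 0xFFFF = 1355

1355


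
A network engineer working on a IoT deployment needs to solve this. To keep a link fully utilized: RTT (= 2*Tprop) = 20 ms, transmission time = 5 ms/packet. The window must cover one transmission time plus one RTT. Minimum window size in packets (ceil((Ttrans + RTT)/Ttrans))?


Given: Ttrans = 5 ms, RTT = 20 ms (= 2 * Tprop, Tprop = 10 ms)
Time until first ACK returns = Ttrans + RTT = 5 + 20 = 25 ms
Need W * Ttrans >= Ttrans + RTT  ->  W >= (Ttrans + RTT) / Ttrans
(Ttrans + RTT) / Ttrans = 25 / 5 = 5
W_min = ceil(5) = 5

5


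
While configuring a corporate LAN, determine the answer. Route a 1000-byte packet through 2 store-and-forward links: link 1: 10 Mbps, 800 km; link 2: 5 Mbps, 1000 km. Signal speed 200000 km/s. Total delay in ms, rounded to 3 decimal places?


Packet = 1000 bytes = 8000 bits. Store-and-forward: sum (t_trans + t_prop) per link.
Link 1: t_trans = 8000/(10*10^6) s = 0.8000 ms; t_prop = 800/200000 s = 4.0000 ms; subtotal = 4.8000 ms
Link 2: t_trans = 8000/(5*10^6) s = 1.6000 ms; t_prop = 1000/200000 s = 5.0000 ms; subtotal = 6.6000 ms
End-to-end = 4.8000 + 6.6000 = 11.4000 ms -> 11.400 ms (3 dp)

11.400


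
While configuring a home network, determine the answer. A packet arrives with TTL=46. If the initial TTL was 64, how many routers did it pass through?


Given: initial TTL = 64, received TTL = 46
Hops = initial TTL - received TTL
Hops = 64 - 46 = 18

18


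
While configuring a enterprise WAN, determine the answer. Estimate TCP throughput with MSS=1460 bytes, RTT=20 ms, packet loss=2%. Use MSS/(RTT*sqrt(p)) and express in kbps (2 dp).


Given: MSS = 1460 bytes, RTT = 20 ms, loss = 2%
RTT in seconds = 20 / 1000 = 0.02
Loss rate = 2% = 0.02
sqrt(loss) = sqrt(0.02) = 0.141421356237
Throughput (bytes/s) = 1460 / (0.02 * 0.141421356237) = 516187.9503
Throughput (kbps) = 516187.9503 * 8 / 1000 = 4129.503602 -> 4129.50 kbps (2 dp)

4129.50


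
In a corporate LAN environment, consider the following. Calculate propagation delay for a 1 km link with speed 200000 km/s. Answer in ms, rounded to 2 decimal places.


Given: distance = 1 km, speed = 200000 km/s
Delay = distance / speed = 1 / 200000 seconds
Delay in ms = 1 * 1000 / 200000
Delay = 0.0050 ms
Rounded to 2 dp = 0.01 ms

0.01


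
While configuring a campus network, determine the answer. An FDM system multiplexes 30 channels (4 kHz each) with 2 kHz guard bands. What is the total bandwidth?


Given: 30 channels, 4 kHz each, guard = 2 kHz
Channel bandwidth = 30 * 4 = 120 kHz
Guard bands = 29 gaps * 2 kHz = 58 kHz
Total = 120 + 58 = 178 kHz

178


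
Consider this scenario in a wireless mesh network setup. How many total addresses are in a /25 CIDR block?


Given: CIDR prefix /25
Host bits = 32 - 25 = 7
Total addresses = 2^7 = 128

128


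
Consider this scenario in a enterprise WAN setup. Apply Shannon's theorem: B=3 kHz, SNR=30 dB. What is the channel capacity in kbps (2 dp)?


Given: B = 3 kHz, SNR = 30 dB
SNR linear = 10^(30/10) = 1000
1 + SNR = 1001
log2(1001) = 9.9672262588
C = 3 * 1000 * 9.9672262588 = 29901.6788 bps
C = 29.901679 kbps -> 29.90 kbps (2 dp)

29.90


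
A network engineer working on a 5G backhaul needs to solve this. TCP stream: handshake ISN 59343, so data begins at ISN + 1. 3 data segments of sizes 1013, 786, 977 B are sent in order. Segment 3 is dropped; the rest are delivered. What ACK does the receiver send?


SYN uses sequence number 59343; first data byte = ISN + 1 = 59344.
Segment 1: SEQ = 59344, len = 1013 B, covers [59344, 60356]
Segment 2: SEQ = 60357, len = 786 B, covers [60357, 61142]
Segment 3: SEQ = 61143, len = 977 B, covers [61143, 62119] [LOST]
In-order data received: bytes [59344, 61142] (segments 1..2).
Segment 3 missing -> gap begins at byte 61143.
Cumulative ACK = next expected in-order byte = 59344 + 1013 + 786 = 61143

61143


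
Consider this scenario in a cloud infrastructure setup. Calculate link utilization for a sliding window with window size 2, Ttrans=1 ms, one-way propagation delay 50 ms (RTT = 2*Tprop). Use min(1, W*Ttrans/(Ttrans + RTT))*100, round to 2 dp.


Given: W = 2, Ttrans = 1 ms, RTT = 100 ms (= 2 * Tprop, Tprop = 50 ms)
Cycle time = Ttrans + RTT = 1 + 100 = 101 ms (first packet sent until its ACK returns)
W * Ttrans = 2 * 1 = 2 ms of sending per cycle
W * Ttrans / (Ttrans + RTT) = 2 / 101 = 0.019802
U = min(1, 0.019802) = 0.019802
U% = 1.98%

1.98


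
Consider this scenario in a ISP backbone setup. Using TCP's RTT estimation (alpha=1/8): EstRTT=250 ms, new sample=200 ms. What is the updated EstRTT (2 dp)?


Given: EstRTT = 250 ms, SampleRTT = 200 ms, alpha = 1/8
New EstRTT = (1 - alpha) * EstRTT + alpha * SampleRTT
(7/8) * 250 = 218.75
(1/8) * 200 = 25
New EstRTT = 218.75 + 25 = 243.75 ms -> 243.75 ms (2 dp)

243.75


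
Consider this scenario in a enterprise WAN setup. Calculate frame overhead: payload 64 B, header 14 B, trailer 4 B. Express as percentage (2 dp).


Given: payload = 64 B, header = 14 B, trailer = 4 B
Overhead bytes = header + trailer = 14 + 4 = 18
Total frame = payload + overhead = 64 + 18 = 82
Overhead % = 18 / 82 * 100 = 21.9512% -> 21.95% (2 dp)

21.95


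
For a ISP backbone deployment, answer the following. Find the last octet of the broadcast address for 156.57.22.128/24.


Given: IP = 156.57.22.128, prefix = /24
Host bits = 32 - 24 = 8
Network last octet = 128 AND mask = 0
Host part size = 2^8 - 1 = 255
Broadcast last octet = 0 OR 255 = 255

255


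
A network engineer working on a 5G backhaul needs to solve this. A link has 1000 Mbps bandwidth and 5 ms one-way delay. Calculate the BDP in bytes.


Given: bandwidth = 1000 Mbps, delay = 5 ms
BDP in bits = 1000 * 10^6 * 5 / 1000
BDP in bits = 5000000
BDP in bytes = 5000000 / 8 = 625000

625000


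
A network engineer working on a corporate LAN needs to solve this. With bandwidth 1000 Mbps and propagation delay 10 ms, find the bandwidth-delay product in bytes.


Given: bandwidth = 1000 Mbps, delay = 10 ms
BDP in bits = 1000 * 10^6 * 10 / 1000
BDP in bits = 10000000
BDP in bytes = 10000000 / 8 = 1250000

1250000


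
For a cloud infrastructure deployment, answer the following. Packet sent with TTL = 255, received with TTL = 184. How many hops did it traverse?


Given: initial TTL = 255, received TTL = 184
Hops = initial TTL - received TTL
Hops = 255 - 184 = 71

71


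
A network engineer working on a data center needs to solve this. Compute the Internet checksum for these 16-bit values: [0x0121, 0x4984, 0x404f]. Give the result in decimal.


Given words: [0x0121, 0x4984, 0x404f]
Step 1: Sum all words
Raw sum = 289 + 18820 + 16463 = 35572
One's complement = ~35572 & 0xFFFF = 29963

29963


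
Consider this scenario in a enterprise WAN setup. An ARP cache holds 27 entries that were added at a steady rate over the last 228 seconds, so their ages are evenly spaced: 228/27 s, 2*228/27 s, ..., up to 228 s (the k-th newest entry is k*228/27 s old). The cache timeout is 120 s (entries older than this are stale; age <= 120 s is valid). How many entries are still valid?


Ages are k * 228/27 s for k = 1..27 (spacing = 8.4444 s).
Entry k is valid iff k * 228/27 <= 120 iff k <= 27 * 120 / 228 = 14.2105
n_valid = floor(14.2105) = 14
(n_stale = 27 - 14 = 13)

14


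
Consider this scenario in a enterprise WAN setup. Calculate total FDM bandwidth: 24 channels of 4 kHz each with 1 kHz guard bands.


Given: 24 channels, 4 kHz each, guard = 1 kHz
Channel bandwidth = 24 * 4 = 96 kHz
Guard bands = 23 gaps * 1 kHz = 23 kHz
Total = 96 + 23 = 119 kHz

119


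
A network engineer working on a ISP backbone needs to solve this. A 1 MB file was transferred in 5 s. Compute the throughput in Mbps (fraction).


Given: file = 1 MB, time = 5 s
File in Mb = 1 * 8 = 8 Mb
Throughput = 8 / 5 Mbps
Throughput = 8/5 Mbps

8/5


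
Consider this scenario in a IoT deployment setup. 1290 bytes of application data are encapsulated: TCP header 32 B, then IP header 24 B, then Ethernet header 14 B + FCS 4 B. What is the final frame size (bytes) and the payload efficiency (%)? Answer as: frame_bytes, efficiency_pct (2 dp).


TCP segment = 1290 + 32 = 1322 B
IP packet = 1322 + 24 = 1346 B
Ethernet frame = 1346 + 14 + 4 = 1364 B
Efficiency = app / frame = 1290 / 1364 = 0.945748 = 94.5748% -> 94.57% (2 dp)

1364, 94.57


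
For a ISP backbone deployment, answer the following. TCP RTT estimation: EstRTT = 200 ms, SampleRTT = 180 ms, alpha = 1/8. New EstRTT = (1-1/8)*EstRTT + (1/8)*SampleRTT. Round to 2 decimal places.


Given: EstRTT = 200 ms, SampleRTT = 180 ms, alpha = 1/8
New EstRTT = (1 - alpha) * EstRTT + alpha * SampleRTT
(7/8) * 200 = 175
(1/8) * 180 = 22.5
New EstRTT = 175 + 22.5 = 197.5 ms -> 197.50 ms (2 dp)

197.50


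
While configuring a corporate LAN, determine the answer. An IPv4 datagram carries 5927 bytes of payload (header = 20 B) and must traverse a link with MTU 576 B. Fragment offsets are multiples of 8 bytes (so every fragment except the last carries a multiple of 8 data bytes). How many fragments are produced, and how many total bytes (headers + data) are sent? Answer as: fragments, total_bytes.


Max data per non-final fragment = floor((MTU - header)/8)*8 = floor((576 - 20)/8)*8 = floor(556/8)*8 = 552 B
Final fragment needs no 8-byte alignment: it can carry up to MTU - header = 556 B
Non-final fragments needed = ceil((payload - 556) / 552) = ceil(5371/552) = ceil(9.7301) = 10
Number of fragments = 10 + 1 = 11
Fragment sizes (data): 10 * 552 B + 407 B (last, 407 <= 556 OK)
Total bytes sent = payload + n_frags * header = 5927 + 11*20 = 5927 + 220 = 6147 B

11, 6147


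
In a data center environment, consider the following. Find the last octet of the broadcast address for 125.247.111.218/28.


Given: IP = 125.247.111.218, prefix = /28
Host bits = 32 - 28 = 4
Network last octet = 218 AND mask = 208
Host part size = 2^4 - 1 = 15
Broadcast last octet = 208 OR 15 = 223

223


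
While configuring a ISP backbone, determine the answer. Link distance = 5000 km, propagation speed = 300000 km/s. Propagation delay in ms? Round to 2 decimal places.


Given: distance = 5000 km, speed = 300000 km/s
Delay = distance / speed = 5000 / 300000 seconds
Delay in ms = 5000 * 1000 / 300000
Delay = 16.6667 ms
Rounded to 2 dp = 16.67 ms

16.67


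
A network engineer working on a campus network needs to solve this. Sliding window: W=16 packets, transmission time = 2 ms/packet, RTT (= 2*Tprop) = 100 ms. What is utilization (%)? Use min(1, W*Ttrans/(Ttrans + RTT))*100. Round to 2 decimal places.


Given: W = 16, Ttrans = 2 ms, RTT = 100 ms (= 2 * Tprop, Tprop = 50 ms)
Cycle time = Ttrans + RTT = 2 + 100 = 102 ms (first packet sent until its ACK returns)
W * Ttrans = 16 * 2 = 32 ms of sending per cycle
W * Ttrans / (Ttrans + RTT) = 32 / 102 = 0.313725
U = min(1, 0.313725) = 0.313725
U% = 31.37%

31.37


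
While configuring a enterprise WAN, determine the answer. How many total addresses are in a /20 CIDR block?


Given: CIDR prefix /20
Host bits = 32 - 20 = 12
Total addresses = 2^12 = 4096

4096


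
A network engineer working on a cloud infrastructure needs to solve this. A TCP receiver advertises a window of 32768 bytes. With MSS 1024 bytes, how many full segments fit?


Given: RWND = 32768 bytes, MSS = 1024 bytes
Full segments = floor(RWND / MSS)
Full segments = floor(32768 / 1024)
Full segments = floor(32.0) = 32

32


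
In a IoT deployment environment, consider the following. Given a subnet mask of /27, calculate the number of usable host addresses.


Given: subnet mask /27
Host bits = 32 - 27 = 5
Total addresses = 2^5 = 32
Usable hosts = 32 - 2 (network + broadcast) = 30

30


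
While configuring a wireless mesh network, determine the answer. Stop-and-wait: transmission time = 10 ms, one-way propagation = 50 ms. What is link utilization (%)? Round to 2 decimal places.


Given: Ttrans = 10 ms, Tprop = 50 ms
RTT = 2 * Tprop = 2 * 50 = 100 ms
U = Ttrans / (Ttrans + RTT)
U = 10 / (10 + 100)
U = 10 / 110 = 0.090909
U% = 9.09%

9.09


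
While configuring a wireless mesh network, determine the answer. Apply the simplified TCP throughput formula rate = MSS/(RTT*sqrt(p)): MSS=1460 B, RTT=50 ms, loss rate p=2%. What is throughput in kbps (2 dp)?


Given: MSS = 1460 bytes, RTT = 50 ms, loss = 2%
RTT in seconds = 50 / 1000 = 0.05
Loss rate = 2% = 0.02
sqrt(loss) = sqrt(0.02) = 0.141421356237
Throughput (bytes/s) = 1460 / (0.05 * 0.141421356237) = 206475.1801
Throughput (kbps) = 206475.1801 * 8 / 1000 = 1651.801441 -> 1651.80 kbps (2 dp)

1651.80


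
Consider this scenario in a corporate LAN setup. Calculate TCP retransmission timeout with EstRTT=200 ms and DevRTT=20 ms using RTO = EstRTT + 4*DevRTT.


Given: EstRTT = 200 ms, DevRTT = 20 ms
Timeout = EstRTT + 4 * DevRTT
4 * DevRTT = 4 * 20 = 80
Timeout = 200 + 80 = 280 ms

280


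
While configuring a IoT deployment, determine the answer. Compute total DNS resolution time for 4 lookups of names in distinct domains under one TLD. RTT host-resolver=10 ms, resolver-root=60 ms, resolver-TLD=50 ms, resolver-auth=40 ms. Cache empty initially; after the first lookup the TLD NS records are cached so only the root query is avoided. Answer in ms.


Lookup 1 (cold cache): local + root + TLD + auth = 10 + 60 + 50 + 40 = 160 ms
Lookups 2..4 (TLD NS cached -> skip root; new domain -> still ask TLD and auth): local + TLD + auth = 10 + 50 + 40 = 100 ms each
Remaining 3 lookups: 3 * 100 = 300 ms
Total = 160 + 300 = 460 ms

460


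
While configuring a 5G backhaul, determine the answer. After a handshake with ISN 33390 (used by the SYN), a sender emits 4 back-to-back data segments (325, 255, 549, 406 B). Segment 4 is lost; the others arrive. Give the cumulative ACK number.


SYN uses sequence number 33390; first data byte = ISN + 1 = 33391.
Segment 1: SEQ = 33391, len = 325 B, covers [33391, 33715]
Segment 2: SEQ = 33716, len = 255 B, covers [33716, 33970]
Segment 3: SEQ = 33971, len = 549 B, covers [33971, 34519]
Segment 4: SEQ = 34520, len = 406 B, covers [34520, 34925] [LOST]
In-order data received: bytes [33391, 34519] (segments 1..3).
Segment 4 missing -> gap begins at byte 34520.
Cumulative ACK = next expected in-order byte = 33391 + 325 + 255 + 549 = 34520

34520


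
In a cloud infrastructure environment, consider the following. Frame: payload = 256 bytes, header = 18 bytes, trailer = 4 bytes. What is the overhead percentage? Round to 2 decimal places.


Given: payload = 256 B, header = 18 B, trailer = 4 B
Overhead bytes = header + trailer = 18 + 4 = 22
Total frame = payload + overhead = 256 + 22 = 278
Overhead % = 22 / 278 * 100 = 7.9137% -> 7.91% (2 dp)

7.91


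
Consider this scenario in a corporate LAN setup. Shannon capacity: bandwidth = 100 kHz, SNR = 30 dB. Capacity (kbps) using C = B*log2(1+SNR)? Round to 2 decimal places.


Given: B = 100 kHz, SNR = 30 dB
SNR linear = 10^(30/10) = 1000
1 + SNR = 1001
log2(1001) = 9.9672262588
C = 100 * 1000 * 9.9672262588 = 996722.6259 bps
C = 996.722626 kbps -> 996.72 kbps (2 dp)

996.72


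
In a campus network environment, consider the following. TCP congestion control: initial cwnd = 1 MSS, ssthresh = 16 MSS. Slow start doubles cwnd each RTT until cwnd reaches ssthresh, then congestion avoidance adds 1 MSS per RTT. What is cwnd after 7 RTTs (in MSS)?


RTT 0: cwnd = 1 MSS (initial)
RTT 1: cwnd = 2 MSS (slow start, doubled)
RTT 2: cwnd = 4 MSS (slow start, doubled)
RTT 3: cwnd = 8 MSS (slow start, doubled)
RTT 4: cwnd = 16 MSS (slow start, doubled)
RTT 5: cwnd = 17 MSS (congestion avoidance, +1)
RTT 6: cwnd = 18 MSS (congestion avoidance, +1)
RTT 7: cwnd = 19 MSS (congestion avoidance, +1)

19


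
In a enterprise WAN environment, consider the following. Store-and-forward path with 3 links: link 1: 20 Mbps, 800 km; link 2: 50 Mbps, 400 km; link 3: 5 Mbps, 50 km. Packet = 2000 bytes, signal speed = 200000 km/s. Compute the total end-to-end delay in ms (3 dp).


Packet = 2000 bytes = 16000 bits. Store-and-forward: sum (t_trans + t_prop) per link.
Link 1: t_trans = 16000/(20*10^6) s = 0.8000 ms; t_prop = 800/200000 s = 4.0000 ms; subtotal = 4.8000 ms
Link 2: t_trans = 16000/(50*10^6) s = 0.3200 ms; t_prop = 400/200000 s = 2.0000 ms; subtotal = 2.3200 ms
Link 3: t_trans = 16000/(5*10^6) s = 3.2000 ms; t_prop = 50/200000 s = 0.2500 ms; subtotal = 3.4500 ms
End-to-end = 4.8000 + 2.3200 + 3.4500 = 10.5700 ms -> 10.570 ms (3 dp)

10.570


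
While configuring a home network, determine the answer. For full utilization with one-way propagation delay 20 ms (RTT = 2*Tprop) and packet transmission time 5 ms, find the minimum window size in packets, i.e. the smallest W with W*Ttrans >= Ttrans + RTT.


Given: Ttrans = 5 ms, RTT = 40 ms (= 2 * Tprop, Tprop = 20 ms)
Time until first ACK returns = Ttrans + RTT = 5 + 40 = 45 ms
Need W * Ttrans >= Ttrans + RTT  ->  W >= (Ttrans + RTT) / Ttrans
(Ttrans + RTT) / Ttrans = 45 / 5 = 9
W_min = ceil(9) = 9

9


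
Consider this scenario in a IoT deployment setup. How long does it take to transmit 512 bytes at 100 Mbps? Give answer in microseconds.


Given: packet = 512 bytes, bandwidth = 100 Mbps
Packet in bits = 512 * 8 = 4096 bits
Bandwidth = 100 * 10^6 = 100000000 bps
Time = 4096 / 100000000 seconds
Time in us = 4096 * 10^6 / 100000000 = 40.96

40.96


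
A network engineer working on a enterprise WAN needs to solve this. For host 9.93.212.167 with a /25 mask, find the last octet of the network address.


Given: IP = 9.93.212.167, prefix = /25
Subnet mask = 255.255.255.128
Last octet of IP: 167
Last octet of mask: 128
Network last octet = 167 AND 128 = 128

128


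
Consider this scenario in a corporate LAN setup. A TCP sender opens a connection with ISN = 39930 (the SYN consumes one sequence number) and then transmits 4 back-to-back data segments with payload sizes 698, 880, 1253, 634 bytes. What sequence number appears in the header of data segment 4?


The SYN occupies sequence number ISN = 39930, so the first data byte is ISN + 1 = 39931.
SEQ of data segment i = (ISN + 1) + sum of payload sizes of segments 1..i-1.
Segment 1: SEQ = 39931, payload = 698 bytes
Segment 2: SEQ = 40629, payload = 880 bytes
Segment 3: SEQ = 41509, payload = 1253 bytes
Segment 4: SEQ = 42762, payload = 634 bytes
SEQ of segment 4 = 39931 + 698 + 880 + 1253 = 42762

42762


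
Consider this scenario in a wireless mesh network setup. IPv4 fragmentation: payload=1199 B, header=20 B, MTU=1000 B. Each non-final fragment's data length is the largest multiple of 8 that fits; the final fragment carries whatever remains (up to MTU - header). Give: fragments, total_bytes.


Max data per non-final fragment = floor((MTU - header)/8)*8 = floor((1000 - 20)/8)*8 = floor(980/8)*8 = 976 B
Final fragment needs no 8-byte alignment: it can carry up to MTU - header = 980 B
Non-final fragments needed = ceil((payload - 980) / 976) = ceil(219/976) = ceil(0.2244) = 1
Number of fragments = 1 + 1 = 2
Fragment sizes (data): 1 * 976 B + 223 B (last, 223 <= 980 OK)
Total bytes sent = payload + n_frags * header = 1199 + 2*20 = 1199 + 40 = 1239 B

2, 1239


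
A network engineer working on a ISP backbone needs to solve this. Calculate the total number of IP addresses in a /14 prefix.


Given: CIDR prefix /14
Host bits = 32 - 14 = 18
Total addresses = 2^18 = 262144

262144


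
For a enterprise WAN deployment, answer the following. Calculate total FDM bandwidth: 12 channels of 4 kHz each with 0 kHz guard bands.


Given: 12 channels, 4 kHz each, guard = 0 kHz
Channel bandwidth = 12 * 4 = 48 kHz
Guard bands = 11 gaps * 0 kHz = 0 kHz
Total = 48 + 0 = 48 kHz

48


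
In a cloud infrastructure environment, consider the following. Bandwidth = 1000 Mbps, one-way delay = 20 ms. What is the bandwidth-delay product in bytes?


Given: bandwidth = 1000 Mbps, delay = 20 ms
BDP in bits = 1000 * 10^6 * 20 / 1000
BDP in bits = 20000000
BDP in bytes = 20000000 / 8 = 2500000

2500000


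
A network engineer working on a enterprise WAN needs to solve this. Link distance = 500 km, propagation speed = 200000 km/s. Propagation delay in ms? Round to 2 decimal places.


Given: distance = 500 km, speed = 200000 km/s
Delay = distance / speed = 500 / 200000 seconds
Delay in ms = 500 * 1000 / 200000
Delay = 2.5000 ms
Rounded to 2 dp = 2.50 ms

2.50


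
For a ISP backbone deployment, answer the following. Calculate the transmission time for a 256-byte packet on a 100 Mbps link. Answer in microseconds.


Given: packet = 256 bytes, bandwidth = 100 Mbps
Packet in bits = 256 * 8 = 2048 bits
Bandwidth = 100 * 10^6 = 100000000 bps
Time = 2048 / 100000000 seconds
Time in us = 2048 * 10^6 / 100000000 = 20.48

20.48


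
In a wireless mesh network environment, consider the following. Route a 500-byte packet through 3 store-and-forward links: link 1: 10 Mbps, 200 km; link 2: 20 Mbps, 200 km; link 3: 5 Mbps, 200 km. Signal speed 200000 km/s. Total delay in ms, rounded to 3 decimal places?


Packet = 500 bytes = 4000 bits. Store-and-forward: sum (t_trans + t_prop) per link.
Link 1: t_trans = 4000/(10*10^6) s = 0.4000 ms; t_prop = 200/200000 s = 1.0000 ms; subtotal = 1.4000 ms
Link 2: t_trans = 4000/(20*10^6) s = 0.2000 ms; t_prop = 200/200000 s = 1.0000 ms; subtotal = 1.2000 ms
Link 3: t_trans = 4000/(5*10^6) s = 0.8000 ms; t_prop = 200/200000 s = 1.0000 ms; subtotal = 1.8000 ms
End-to-end = 1.4000 + 1.2000 + 1.8000 = 4.4000 ms -> 4.400 ms (3 dp)

4.400


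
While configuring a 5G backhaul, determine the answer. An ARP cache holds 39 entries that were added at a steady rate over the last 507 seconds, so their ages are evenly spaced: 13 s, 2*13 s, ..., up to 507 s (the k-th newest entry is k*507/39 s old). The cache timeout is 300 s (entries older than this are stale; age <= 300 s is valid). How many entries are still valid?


Ages are k * 507/39 s for k = 1..39 (spacing = 13.0000 s).
Entry k is valid iff k * 507/39 <= 300 iff k <= 39 * 300 / 507 = 23.0769
n_valid = floor(23.0769) = 23
(n_stale = 39 - 23 = 16)

23


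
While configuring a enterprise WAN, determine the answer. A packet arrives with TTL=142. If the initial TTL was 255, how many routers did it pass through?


Given: initial TTL = 255, received TTL = 142
Hops = initial TTL - received TTL
Hops = 255 - 142 = 113

113


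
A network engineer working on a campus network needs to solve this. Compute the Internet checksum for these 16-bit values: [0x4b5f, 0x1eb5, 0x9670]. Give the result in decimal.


Given words: [0x4b5f, 0x1eb5, 0x9670]
Step 1: Sum all words
Raw sum = 19295 + 7861 + 38512 = 65668
Step 2: Fold carry: (132 + 1) = 133
One's complement = ~133 & 0xFFFF = 65402

65402


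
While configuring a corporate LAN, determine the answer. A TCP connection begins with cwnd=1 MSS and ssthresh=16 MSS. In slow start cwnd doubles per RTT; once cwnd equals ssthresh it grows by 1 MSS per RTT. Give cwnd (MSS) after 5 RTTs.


RTT 0: cwnd = 1 MSS (initial)
RTT 1: cwnd = 2 MSS (slow start, doubled)
RTT 2: cwnd = 4 MSS (slow start, doubled)
RTT 3: cwnd = 8 MSS (slow start, doubled)
RTT 4: cwnd = 16 MSS (slow start, doubled)
RTT 5: cwnd = 17 MSS (congestion avoidance, +1)

17


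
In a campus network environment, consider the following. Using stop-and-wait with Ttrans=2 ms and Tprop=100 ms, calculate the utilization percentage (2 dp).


Given: Ttrans = 2 ms, Tprop = 100 ms
RTT = 2 * Tprop = 2 * 100 = 200 ms
U = Ttrans / (Ttrans + RTT)
U = 2 / (2 + 200)
U = 2 / 202 = 0.009901
U% = 0.99%

0.99


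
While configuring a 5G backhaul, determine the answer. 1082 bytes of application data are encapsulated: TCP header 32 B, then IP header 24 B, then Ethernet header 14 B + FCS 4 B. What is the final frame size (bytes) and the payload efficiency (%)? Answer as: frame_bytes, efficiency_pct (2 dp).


TCP segment = 1082 + 32 = 1114 B
IP packet = 1114 + 24 = 1138 B
Ethernet frame = 1138 + 14 + 4 = 1156 B
Efficiency = app / frame = 1082 / 1156 = 0.935986 = 93.5986% -> 93.60% (2 dp)

1156, 93.60


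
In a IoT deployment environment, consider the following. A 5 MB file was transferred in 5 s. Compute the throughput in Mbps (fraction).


Given: file = 5 MB, time = 5 s
File in Mb = 5 * 8 = 40 Mb
Throughput = 40 / 5 Mbps
Throughput = 8 Mbps

8


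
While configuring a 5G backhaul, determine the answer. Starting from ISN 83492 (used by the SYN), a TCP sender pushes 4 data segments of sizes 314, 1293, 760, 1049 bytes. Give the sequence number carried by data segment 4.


The SYN occupies sequence number ISN = 83492, so the first data byte is ISN + 1 = 83493.
SEQ of data segment i = (ISN + 1) + sum of payload sizes of segments 1..i-1.
Segment 1: SEQ = 83493, payload = 314 bytes
Segment 2: SEQ = 83807, payload = 1293 bytes
Segment 3: SEQ = 85100, payload = 760 bytes
Segment 4: SEQ = 85860, payload = 1049 bytes
SEQ of segment 4 = 83493 + 314 + 1293 + 760 = 85860

85860


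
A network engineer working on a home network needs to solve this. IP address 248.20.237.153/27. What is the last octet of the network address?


Given: IP = 248.20.237.153, prefix = /27
Subnet mask = 255.255.255.224
Last octet of IP: 153
Last octet of mask: 224
Network last octet = 153 AND 224 = 128

128


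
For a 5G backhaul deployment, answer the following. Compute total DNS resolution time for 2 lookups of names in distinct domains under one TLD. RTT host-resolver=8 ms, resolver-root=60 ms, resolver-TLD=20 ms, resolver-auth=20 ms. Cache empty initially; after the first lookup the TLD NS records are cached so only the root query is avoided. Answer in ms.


Lookup 1 (cold cache): local + root + TLD + auth = 8 + 60 + 20 + 20 = 108 ms
Lookups 2..2 (TLD NS cached -> skip root; new domain -> still ask TLD and auth): local + TLD + auth = 8 + 20 + 20 = 48 ms each
Remaining 1 lookups: 1 * 48 = 48 ms
Total = 108 + 48 = 156 ms

156


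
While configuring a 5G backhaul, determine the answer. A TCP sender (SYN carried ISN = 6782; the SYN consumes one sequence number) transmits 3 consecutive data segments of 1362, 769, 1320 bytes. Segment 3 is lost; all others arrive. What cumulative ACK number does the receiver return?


SYN uses sequence number 6782; first data byte = ISN + 1 = 6783.
Segment 1: SEQ = 6783, len = 1362 B, covers [6783, 8144]
Segment 2: SEQ = 8145, len = 769 B, covers [8145, 8913]
Segment 3: SEQ = 8914, len = 1320 B, covers [8914, 10233] [LOST]
In-order data received: bytes [6783, 8913] (segments 1..2).
Segment 3 missing -> gap begins at byte 8914.
Cumulative ACK = next expected in-order byte = 6783 + 1362 + 769 = 8914

8914


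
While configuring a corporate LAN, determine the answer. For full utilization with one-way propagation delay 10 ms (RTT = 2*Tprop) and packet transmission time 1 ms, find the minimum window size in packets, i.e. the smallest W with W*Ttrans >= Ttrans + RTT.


Given: Ttrans = 1 ms, RTT = 20 ms (= 2 * Tprop, Tprop = 10 ms)
Time until first ACK returns = Ttrans + RTT = 1 + 20 = 21 ms
Need W * Ttrans >= Ttrans + RTT  ->  W >= (Ttrans + RTT) / Ttrans
(Ttrans + RTT) / Ttrans = 21 / 1 = 21
W_min = ceil(21) = 21

21


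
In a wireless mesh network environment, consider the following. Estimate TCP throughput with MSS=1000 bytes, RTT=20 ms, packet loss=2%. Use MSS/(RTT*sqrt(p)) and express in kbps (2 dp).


Given: MSS = 1000 bytes, RTT = 20 ms, loss = 2%
RTT in seconds = 20 / 1000 = 0.02
Loss rate = 2% = 0.02
sqrt(loss) = sqrt(0.02) = 0.141421356237
Throughput (bytes/s) = 1000 / (0.02 * 0.141421356237) = 353553.3906
Throughput (kbps) = 353553.3906 * 8 / 1000 = 2828.427125 -> 2828.43 kbps (2 dp)

2828.43


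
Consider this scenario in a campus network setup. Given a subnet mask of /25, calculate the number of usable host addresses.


Given: subnet mask /25
Host bits = 32 - 25 = 7
Total addresses = 2^7 = 128
Usable hosts = 128 - 2 (network + broadcast) = 126

126


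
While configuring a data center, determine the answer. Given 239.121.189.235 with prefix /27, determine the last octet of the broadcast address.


Given: IP = 239.121.189.235, prefix = /27
Host bits = 32 - 27 = 5
Network last octet = 235 AND mask = 224
Host part size = 2^5 - 1 = 31
Broadcast last octet = 224 OR 31 = 255

255


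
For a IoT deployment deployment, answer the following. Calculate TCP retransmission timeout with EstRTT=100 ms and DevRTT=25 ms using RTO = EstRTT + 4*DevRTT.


Given: EstRTT = 100 ms, DevRTT = 25 ms
Timeout = EstRTT + 4 * DevRTT
4 * DevRTT = 4 * 25 = 100
Timeout = 100 + 100 = 200 ms

200


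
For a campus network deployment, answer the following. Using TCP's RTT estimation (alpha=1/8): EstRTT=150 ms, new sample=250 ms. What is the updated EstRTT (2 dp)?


Given: EstRTT = 150 ms, SampleRTT = 250 ms, alpha = 1/8
New EstRTT = (1 - alpha) * EstRTT + alpha * SampleRTT
(7/8) * 150 = 131.25
(1/8) * 250 = 31.25
New EstRTT = 131.25 + 31.25 = 162.5 ms -> 162.50 ms (2 dp)

162.50


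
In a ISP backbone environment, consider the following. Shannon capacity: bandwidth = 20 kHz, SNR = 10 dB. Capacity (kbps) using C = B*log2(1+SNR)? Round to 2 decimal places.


Given: B = 20 kHz, SNR = 10 dB
SNR linear = 10^(10/10) = 10
1 + SNR = 11
log2(11) = 3.4594316186
C = 20 * 1000 * 3.4594316186 = 69188.6324 bps
C = 69.188632 kbps -> 69.19 kbps (2 dp)

69.19


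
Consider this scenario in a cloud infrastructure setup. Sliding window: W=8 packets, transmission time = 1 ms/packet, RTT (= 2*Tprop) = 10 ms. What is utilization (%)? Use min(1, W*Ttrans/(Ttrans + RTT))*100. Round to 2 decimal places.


Given: W = 8, Ttrans = 1 ms, RTT = 10 ms (= 2 * Tprop, Tprop = 5 ms)
Cycle time = Ttrans + RTT = 1 + 10 = 11 ms (first packet sent until its ACK returns)
W * Ttrans = 8 * 1 = 8 ms of sending per cycle
W * Ttrans / (Ttrans + RTT) = 8 / 11 = 0.727273
U = min(1, 0.727273) = 0.727273
U% = 72.73%

72.73


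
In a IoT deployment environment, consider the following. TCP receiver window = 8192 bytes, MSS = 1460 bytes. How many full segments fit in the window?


Given: RWND = 8192 bytes, MSS = 1460 bytes
Full segments = floor(RWND / MSS)
Full segments = floor(8192 / 1460)
Full segments = floor(5.611) = 5

5


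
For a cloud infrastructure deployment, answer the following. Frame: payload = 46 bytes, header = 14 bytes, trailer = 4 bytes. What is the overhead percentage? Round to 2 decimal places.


Given: payload = 46 B, header = 14 B, trailer = 4 B
Overhead bytes = header + trailer = 14 + 4 = 18
Total frame = payload + overhead = 46 + 18 = 64
Overhead % = 18 / 64 * 100 = 28.1250% -> 28.13% (2 dp)

28.13


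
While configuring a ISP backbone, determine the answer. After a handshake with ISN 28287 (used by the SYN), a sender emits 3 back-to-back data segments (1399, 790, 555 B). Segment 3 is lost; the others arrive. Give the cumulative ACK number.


SYN uses sequence number 28287; first data byte = ISN + 1 = 28288.
Segment 1: SEQ = 28288, len = 1399 B, covers [28288, 29686]
Segment 2: SEQ = 29687, len = 790 B, covers [29687, 30476]
Segment 3: SEQ = 30477, len = 555 B, covers [30477, 31031] [LOST]
In-order data received: bytes [28288, 30476] (segments 1..2).
Segment 3 missing -> gap begins at byte 30477.
Cumulative ACK = next expected in-order byte = 28288 + 1399 + 790 = 30477

30477


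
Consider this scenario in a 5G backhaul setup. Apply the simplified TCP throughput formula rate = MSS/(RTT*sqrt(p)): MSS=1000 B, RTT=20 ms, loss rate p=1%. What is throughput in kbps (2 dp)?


Given: MSS = 1000 bytes, RTT = 20 ms, loss = 1%
RTT in seconds = 20 / 1000 = 0.02
Loss rate = 1% = 0.01
sqrt(loss) = sqrt(0.01) = 0.1
Throughput (bytes/s) = 1000 / (0.02 * 0.1) = 500000.0000
Throughput (kbps) = 500000.0000 * 8 / 1000 = 4000.000000 -> 4000.00 kbps (2 dp)

4000.00


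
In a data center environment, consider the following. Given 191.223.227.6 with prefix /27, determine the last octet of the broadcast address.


Given: IP = 191.223.227.6, prefix = /27
Host bits = 32 - 27 = 5
Network last octet = 6 AND mask = 0
Host part size = 2^5 - 1 = 31
Broadcast last octet = 0 OR 31 = 31

31


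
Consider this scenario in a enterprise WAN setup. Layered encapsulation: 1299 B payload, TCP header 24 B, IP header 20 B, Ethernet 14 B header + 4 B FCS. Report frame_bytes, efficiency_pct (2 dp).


TCP segment = 1299 + 24 = 1323 B
IP packet = 1323 + 20 = 1343 B
Ethernet frame = 1343 + 14 + 4 = 1361 B
Efficiency = app / frame = 1299 / 1361 = 0.954445 = 95.4445% -> 95.44% (2 dp)

1361, 95.44


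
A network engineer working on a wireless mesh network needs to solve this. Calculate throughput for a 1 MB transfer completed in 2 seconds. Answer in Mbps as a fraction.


Given: file = 1 MB, time = 2 s
File in Mb = 1 * 8 = 8 Mb
Throughput = 8 / 2 Mbps
Throughput = 4 Mbps

4


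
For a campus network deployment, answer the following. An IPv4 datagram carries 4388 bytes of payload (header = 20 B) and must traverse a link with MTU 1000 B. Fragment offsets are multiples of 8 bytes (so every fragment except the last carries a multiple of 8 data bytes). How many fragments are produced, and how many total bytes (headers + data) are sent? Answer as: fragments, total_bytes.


Max data per non-final fragment = floor((MTU - header)/8)*8 = floor((1000 - 20)/8)*8 = floor(980/8)*8 = 976 B
Final fragment needs no 8-byte alignment: it can carry up to MTU - header = 980 B
Non-final fragments needed = ceil((payload - 980) / 976) = ceil(3408/976) = ceil(3.4918) = 4
Number of fragments = 4 + 1 = 5
Fragment sizes (data): 4 * 976 B + 484 B (last, 484 <= 980 OK)
Total bytes sent = payload + n_frags * header = 4388 + 5*20 = 4388 + 100 = 4488 B

5, 4488


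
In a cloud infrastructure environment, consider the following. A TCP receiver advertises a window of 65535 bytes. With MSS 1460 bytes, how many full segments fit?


Given: RWND = 65535 bytes, MSS = 1460 bytes
Full segments = floor(RWND / MSS)
Full segments = floor(65535 / 1460)
Full segments = floor(44.887) = 44

44


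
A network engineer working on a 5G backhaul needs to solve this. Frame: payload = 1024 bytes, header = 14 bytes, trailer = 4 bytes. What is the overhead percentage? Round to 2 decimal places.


Given: payload = 1024 B, header = 14 B, trailer = 4 B
Overhead bytes = header + trailer = 14 + 4 = 18
Total frame = payload + overhead = 1024 + 18 = 1042
Overhead % = 18 / 1042 * 100 = 1.7274% -> 1.73% (2 dp)

1.73
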